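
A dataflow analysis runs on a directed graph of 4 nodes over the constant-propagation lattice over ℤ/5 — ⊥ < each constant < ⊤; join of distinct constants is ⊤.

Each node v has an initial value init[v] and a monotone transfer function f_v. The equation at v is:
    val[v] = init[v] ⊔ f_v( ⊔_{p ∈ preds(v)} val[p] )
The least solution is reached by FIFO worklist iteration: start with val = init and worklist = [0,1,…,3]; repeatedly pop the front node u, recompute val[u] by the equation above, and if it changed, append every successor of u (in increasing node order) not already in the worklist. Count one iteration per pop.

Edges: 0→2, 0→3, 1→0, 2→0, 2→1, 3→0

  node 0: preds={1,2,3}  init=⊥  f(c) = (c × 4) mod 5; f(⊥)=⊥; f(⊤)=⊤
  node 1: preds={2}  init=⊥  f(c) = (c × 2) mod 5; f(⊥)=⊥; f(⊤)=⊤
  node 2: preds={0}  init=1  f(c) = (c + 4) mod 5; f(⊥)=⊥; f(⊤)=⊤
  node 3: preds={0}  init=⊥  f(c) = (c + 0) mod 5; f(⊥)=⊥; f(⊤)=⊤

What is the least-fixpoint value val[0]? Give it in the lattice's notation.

Worklist (9 pops):
  #1 pop 0: in=1 → 4 (was ⊥); enqueue []
  #2 pop 1: in=1 → 2 (was ⊥); enqueue [0]
  #3 pop 2: in=4 → ⊤ (was 1); enqueue [1]
  #4 pop 3: in=4 → 4 (was ⊥); enqueue []
  #5 pop 0: in=⊤ → ⊤ (was 4); enqueue [2,3]
  #6 pop 1: in=⊤ → ⊤ (was 2); enqueue [0]
  #7 pop 2: in=⊤ → ⊤ (no change)
  #8 pop 3: in=⊤ → ⊤ (was 4); enqueue []
  #9 pop 0: in=⊤ → ⊤ (no change)

Fixpoint:
  val[0] = ⊤
  val[1] = ⊤
  val[2] = ⊤
  val[3] = ⊤

⊤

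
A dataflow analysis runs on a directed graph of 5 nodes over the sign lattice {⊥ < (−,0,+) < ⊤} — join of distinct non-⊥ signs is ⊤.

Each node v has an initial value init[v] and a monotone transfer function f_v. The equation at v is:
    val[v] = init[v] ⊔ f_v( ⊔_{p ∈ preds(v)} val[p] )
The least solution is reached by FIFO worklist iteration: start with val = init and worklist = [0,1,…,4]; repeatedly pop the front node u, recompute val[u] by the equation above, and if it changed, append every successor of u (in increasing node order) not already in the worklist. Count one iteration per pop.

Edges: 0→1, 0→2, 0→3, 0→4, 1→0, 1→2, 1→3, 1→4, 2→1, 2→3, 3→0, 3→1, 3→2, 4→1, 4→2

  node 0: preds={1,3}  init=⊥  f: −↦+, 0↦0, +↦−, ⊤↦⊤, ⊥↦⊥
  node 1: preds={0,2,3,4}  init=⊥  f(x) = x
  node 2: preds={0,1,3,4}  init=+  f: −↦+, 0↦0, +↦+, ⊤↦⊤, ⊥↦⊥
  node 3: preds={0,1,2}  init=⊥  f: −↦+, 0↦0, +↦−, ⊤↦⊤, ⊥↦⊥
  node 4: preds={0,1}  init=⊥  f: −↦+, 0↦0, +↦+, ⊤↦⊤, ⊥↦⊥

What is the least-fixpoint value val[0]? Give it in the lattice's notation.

Trace (13 dequeues):
  [1] u=0 | in ⊥ | out ⊥ | ==
  [2] u=1 | in + | out + | prev ⊥ | push {0}
  [3] u=2 | in + | out + | ==
  [4] u=3 | in + | out − | prev ⊥ | push {1,2}
  [5] u=4 | in + | out + | prev ⊥ | push {}
  [6] u=0 | in ⊤ | out ⊤ | prev ⊥ | push {3,4}
  [7] u=1 | in ⊤ | out ⊤ | prev + | push {0}
  [8] u=2 | in ⊤ | out ⊤ | prev + | push {1}
  [9] u=3 | in ⊤ | out ⊤ | prev − | push {2}
  [10] u=4 | in ⊤ | out ⊤ | prev + | push {}
  [11] u=0 | in ⊤ | out ⊤ | ==
  [12] u=1 | in ⊤ | out ⊤ | ==
  [13] u=2 | in ⊤ | out ⊤ | ==

Converged values:
  [0] ⊤
  [1] ⊤
  [2] ⊤
  [3] ⊤
  [4] ⊤

⊤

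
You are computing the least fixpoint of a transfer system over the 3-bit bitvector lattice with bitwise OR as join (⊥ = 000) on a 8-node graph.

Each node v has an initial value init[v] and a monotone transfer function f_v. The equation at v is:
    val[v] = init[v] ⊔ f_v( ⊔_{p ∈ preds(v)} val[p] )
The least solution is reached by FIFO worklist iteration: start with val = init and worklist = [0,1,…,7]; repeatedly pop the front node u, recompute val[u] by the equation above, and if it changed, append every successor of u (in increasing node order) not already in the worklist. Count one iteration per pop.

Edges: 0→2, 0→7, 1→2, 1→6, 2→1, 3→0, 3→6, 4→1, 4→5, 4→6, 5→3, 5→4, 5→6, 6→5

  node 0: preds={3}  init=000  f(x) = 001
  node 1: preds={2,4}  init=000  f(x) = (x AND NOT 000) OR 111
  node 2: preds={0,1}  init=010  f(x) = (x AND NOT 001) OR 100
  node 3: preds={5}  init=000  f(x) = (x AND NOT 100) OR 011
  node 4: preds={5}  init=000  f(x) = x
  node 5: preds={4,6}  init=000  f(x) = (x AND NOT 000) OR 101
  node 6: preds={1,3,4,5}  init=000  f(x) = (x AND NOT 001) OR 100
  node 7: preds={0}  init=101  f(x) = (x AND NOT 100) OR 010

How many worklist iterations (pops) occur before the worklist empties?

Trace (20 dequeues):
  [1] u=0 | in 000 | out 001 | prev 000 | push {}
  [2] u=1 | in 010 | out 111 | prev 000 | push {}
  [3] u=2 | in 111 | out 110 | prev 010 | push {1}
  [4] u=3 | in 000 | out 011 | prev 000 | push {0}
  [5] u=4 | in 000 | out 000 | ==
  [6] u=5 | in 000 | out 101 | prev 000 | push {3,4}
  [7] u=6 | in 111 | out 110 | prev 000 | push {5}
  [8] u=7 | in 001 | out 111 | prev 101 | push {}
  [9] u=1 | in 110 | out 111 | ==
  [10] u=0 | in 011 | out 001 | ==
  [11] u=3 | in 101 | out 011 | ==
  [12] u=4 | in 101 | out 101 | prev 000 | push {1,6}
  [13] u=5 | in 111 | out 111 | prev 101 | push {3,4}
  [14] u=1 | in 111 | out 111 | ==
  [15] u=6 | in 111 | out 110 | ==
  [16] u=3 | in 111 | out 011 | ==
  [17] u=4 | in 111 | out 111 | prev 101 | push {1,5,6}
  [18] u=1 | in 111 | out 111 | ==
  [19] u=5 | in 111 | out 111 | ==
  [20] u=6 | in 111 | out 110 | ==

Converged values:
  [0] 001
  [1] 111
  [2] 110
  [3] 011
  [4] 111
  [5] 111
  [6] 110
  [7] 111

20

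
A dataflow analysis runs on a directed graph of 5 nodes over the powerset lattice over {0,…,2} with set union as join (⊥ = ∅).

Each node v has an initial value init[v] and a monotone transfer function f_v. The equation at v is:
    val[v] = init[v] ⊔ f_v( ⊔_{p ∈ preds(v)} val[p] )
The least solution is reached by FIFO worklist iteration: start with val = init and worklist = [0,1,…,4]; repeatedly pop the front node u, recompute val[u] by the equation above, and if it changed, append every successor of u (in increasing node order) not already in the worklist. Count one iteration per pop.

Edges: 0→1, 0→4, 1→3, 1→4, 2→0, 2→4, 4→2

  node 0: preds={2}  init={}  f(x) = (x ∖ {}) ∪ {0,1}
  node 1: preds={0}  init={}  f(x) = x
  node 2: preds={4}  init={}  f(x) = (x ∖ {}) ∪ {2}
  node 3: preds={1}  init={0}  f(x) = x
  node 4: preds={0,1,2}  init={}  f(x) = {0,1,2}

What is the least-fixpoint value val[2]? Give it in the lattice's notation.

Iteration log — 11 steps:
  step 1. node 0  ⊔preds={}  new={0,1}  old={}  +wl: 
  step 2. node 1  ⊔preds={0,1}  new={0,1}  old={}  +wl: 
  step 3. node 2  ⊔preds={}  new={2}  old={}  +wl: 0
  step 4. node 3  ⊔preds={0,1}  new={0,1}  old={0}  +wl: 
  step 5. node 4  ⊔preds={0,1,2}  new={0,1,2}  old={}  +wl: 2
  step 6. node 0  ⊔preds={2}  new={0,1,2}  old={0,1}  +wl: 1,4
  step 7. node 2  ⊔preds={0,1,2}  new={0,1,2}  old={2}  +wl: 0
  step 8. node 1  ⊔preds={0,1,2}  new={0,1,2}  old={0,1}  +wl: 3
  step 9. node 4  ⊔preds={0,1,2}  new={0,1,2}  stable
  step 10. node 0  ⊔preds={0,1,2}  new={0,1,2}  stable
  step 11. node 3  ⊔preds={0,1,2}  new={0,1,2}  old={0,1}  +wl: 

Least fixpoint reached:
  node 0: {0,1,2}
  node 1: {0,1,2}
  node 2: {0,1,2}
  node 3: {0,1,2}
  node 4: {0,1,2}

{0,1,2}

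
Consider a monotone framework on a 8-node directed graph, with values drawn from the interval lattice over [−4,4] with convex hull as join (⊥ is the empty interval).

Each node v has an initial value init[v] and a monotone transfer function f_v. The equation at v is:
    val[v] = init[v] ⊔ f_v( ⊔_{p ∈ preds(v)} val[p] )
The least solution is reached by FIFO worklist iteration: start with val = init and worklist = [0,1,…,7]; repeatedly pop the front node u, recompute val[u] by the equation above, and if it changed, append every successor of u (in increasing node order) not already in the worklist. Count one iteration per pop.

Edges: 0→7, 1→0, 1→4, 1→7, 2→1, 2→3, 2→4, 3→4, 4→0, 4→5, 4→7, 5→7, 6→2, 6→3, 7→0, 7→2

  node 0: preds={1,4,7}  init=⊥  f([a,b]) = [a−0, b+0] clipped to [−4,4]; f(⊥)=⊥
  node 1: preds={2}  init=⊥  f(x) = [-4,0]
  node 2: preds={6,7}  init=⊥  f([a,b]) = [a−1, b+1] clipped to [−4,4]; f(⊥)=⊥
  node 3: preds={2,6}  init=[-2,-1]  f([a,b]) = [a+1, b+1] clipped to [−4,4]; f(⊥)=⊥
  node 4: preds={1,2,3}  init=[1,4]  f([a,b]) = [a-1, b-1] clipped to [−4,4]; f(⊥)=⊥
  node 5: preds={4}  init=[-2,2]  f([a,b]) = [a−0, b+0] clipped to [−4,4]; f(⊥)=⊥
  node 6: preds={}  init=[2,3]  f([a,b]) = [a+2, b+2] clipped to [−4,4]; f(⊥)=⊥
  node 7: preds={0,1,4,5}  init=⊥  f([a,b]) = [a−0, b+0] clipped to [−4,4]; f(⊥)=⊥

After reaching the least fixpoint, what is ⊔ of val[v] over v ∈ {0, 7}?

[-4,4]

Worklist (15 pops):
  #1 pop 0: in=[1,4] → [1,4] (was ⊥); enqueue []
  #2 pop 1: in=⊥ → [-4,0] (was ⊥); enqueue [0]
  #3 pop 2: in=[2,3] → [1,4] (was ⊥); enqueue [1]
  #4 pop 3: in=[1,4] → [-2,4] (was [-2,-1]); enqueue []
  #5 pop 4: in=[-4,4] → [-4,4] (was [1,4]); enqueue []
  #6 pop 5: in=[-4,4] → [-4,4] (was [-2,2]); enqueue []
  #7 pop 6: in=⊥ → [2,3] (no change)
  #8 pop 7: in=[-4,4] → [-4,4] (was ⊥); enqueue [2]
  #9 pop 0: in=[-4,4] → [-4,4] (was [1,4]); enqueue [7]
  #10 pop 1: in=[1,4] → [-4,0] (no change)
  #11 pop 2: in=[-4,4] → [-4,4] (was [1,4]); enqueue [1,3,4]
  #12 pop 7: in=[-4,4] → [-4,4] (no change)
  #13 pop 1: in=[-4,4] → [-4,0] (no change)
  #14 pop 3: in=[-4,4] → [-3,4] (was [-2,4]); enqueue []
  #15 pop 4: in=[-4,4] → [-4,4] (no change)

Fixpoint:
  val[0] = [-4,4]
  val[1] = [-4,0]
  val[2] = [-4,4]
  val[3] = [-3,4]
  val[4] = [-4,4]
  val[5] = [-4,4]
  val[6] = [2,3]
  val[7] = [-4,4]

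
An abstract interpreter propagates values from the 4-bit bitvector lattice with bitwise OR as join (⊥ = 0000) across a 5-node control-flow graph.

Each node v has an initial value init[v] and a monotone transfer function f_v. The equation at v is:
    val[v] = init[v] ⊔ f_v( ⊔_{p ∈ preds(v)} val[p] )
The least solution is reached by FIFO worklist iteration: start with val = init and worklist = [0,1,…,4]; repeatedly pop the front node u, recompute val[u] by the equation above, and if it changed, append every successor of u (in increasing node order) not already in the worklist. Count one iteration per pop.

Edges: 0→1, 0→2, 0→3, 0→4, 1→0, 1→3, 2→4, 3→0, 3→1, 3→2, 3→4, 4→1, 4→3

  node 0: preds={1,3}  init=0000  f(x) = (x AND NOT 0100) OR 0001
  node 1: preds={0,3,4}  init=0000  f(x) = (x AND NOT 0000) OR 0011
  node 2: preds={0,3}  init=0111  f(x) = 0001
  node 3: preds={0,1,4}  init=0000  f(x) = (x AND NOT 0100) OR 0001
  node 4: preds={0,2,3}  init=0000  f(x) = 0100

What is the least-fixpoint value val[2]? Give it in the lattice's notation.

Worklist (11 pops):
  #1 pop 0: in=0000 → 0001 (was 0000); enqueue []
  #2 pop 1: in=0001 → 0011 (was 0000); enqueue [0]
  #3 pop 2: in=0001 → 0111 (no change)
  #4 pop 3: in=0011 → 0011 (was 0000); enqueue [1,2]
  #5 pop 4: in=0111 → 0100 (was 0000); enqueue [3]
  #6 pop 0: in=0011 → 0011 (was 0001); enqueue [4]
  #7 pop 1: in=0111 → 0111 (was 0011); enqueue [0]
  #8 pop 2: in=0011 → 0111 (no change)
  #9 pop 3: in=0111 → 0011 (no change)
  #10 pop 4: in=0111 → 0100 (no change)
  #11 pop 0: in=0111 → 0011 (no change)

Fixpoint:
  val[0] = 0011
  val[1] = 0111
  val[2] = 0111
  val[3] = 0011
  val[4] = 0100

0111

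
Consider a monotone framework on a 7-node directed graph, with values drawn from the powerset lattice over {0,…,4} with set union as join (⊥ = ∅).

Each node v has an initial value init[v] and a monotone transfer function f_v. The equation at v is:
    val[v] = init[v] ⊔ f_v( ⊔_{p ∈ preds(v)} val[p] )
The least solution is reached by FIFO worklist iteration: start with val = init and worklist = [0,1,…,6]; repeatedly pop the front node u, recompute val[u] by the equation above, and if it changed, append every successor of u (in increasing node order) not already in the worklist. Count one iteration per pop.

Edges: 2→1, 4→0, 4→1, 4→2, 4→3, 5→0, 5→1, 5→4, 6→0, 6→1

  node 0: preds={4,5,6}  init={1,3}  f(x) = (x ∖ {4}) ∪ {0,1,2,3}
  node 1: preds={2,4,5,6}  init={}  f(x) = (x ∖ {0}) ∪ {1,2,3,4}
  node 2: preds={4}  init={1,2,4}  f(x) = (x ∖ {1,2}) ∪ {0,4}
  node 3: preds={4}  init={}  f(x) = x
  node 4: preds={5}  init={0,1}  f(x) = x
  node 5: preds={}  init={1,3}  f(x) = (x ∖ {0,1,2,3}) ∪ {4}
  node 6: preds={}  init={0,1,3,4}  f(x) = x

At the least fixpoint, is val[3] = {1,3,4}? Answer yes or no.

Worklist (16 pops):
  #1 pop 0: in={0,1,3,4} → {0,1,2,3} (was {1,3}); enqueue []
  #2 pop 1: in={0,1,2,3,4} → {1,2,3,4} (was {}); enqueue []
  #3 pop 2: in={0,1} → {0,1,2,4} (was {1,2,4}); enqueue [1]
  #4 pop 3: in={0,1} → {0,1} (was {}); enqueue []
  #5 pop 4: in={1,3} → {0,1,3} (was {0,1}); enqueue [0,2,3]
  #6 pop 5: in={} → {1,3,4} (was {1,3}); enqueue [4]
  #7 pop 6: in={} → {0,1,3,4} (no change)
  #8 pop 1: in={0,1,2,3,4} → {1,2,3,4} (no change)
  #9 pop 0: in={0,1,3,4} → {0,1,2,3} (no change)
  #10 pop 2: in={0,1,3} → {0,1,2,3,4} (was {0,1,2,4}); enqueue [1]
  #11 pop 3: in={0,1,3} → {0,1,3} (was {0,1}); enqueue []
  #12 pop 4: in={1,3,4} → {0,1,3,4} (was {0,1,3}); enqueue [0,2,3]
  #13 pop 1: in={0,1,2,3,4} → {1,2,3,4} (no change)
  #14 pop 0: in={0,1,3,4} → {0,1,2,3} (no change)
  #15 pop 2: in={0,1,3,4} → {0,1,2,3,4} (no change)
  #16 pop 3: in={0,1,3,4} → {0,1,3,4} (was {0,1,3}); enqueue []

Fixpoint:
  val[0] = {0,1,2,3}
  val[1] = {1,2,3,4}
  val[2] = {0,1,2,3,4}
  val[3] = {0,1,3,4}
  val[4] = {0,1,3,4}
  val[5] = {1,3,4}
  val[6] = {0,1,3,4}

no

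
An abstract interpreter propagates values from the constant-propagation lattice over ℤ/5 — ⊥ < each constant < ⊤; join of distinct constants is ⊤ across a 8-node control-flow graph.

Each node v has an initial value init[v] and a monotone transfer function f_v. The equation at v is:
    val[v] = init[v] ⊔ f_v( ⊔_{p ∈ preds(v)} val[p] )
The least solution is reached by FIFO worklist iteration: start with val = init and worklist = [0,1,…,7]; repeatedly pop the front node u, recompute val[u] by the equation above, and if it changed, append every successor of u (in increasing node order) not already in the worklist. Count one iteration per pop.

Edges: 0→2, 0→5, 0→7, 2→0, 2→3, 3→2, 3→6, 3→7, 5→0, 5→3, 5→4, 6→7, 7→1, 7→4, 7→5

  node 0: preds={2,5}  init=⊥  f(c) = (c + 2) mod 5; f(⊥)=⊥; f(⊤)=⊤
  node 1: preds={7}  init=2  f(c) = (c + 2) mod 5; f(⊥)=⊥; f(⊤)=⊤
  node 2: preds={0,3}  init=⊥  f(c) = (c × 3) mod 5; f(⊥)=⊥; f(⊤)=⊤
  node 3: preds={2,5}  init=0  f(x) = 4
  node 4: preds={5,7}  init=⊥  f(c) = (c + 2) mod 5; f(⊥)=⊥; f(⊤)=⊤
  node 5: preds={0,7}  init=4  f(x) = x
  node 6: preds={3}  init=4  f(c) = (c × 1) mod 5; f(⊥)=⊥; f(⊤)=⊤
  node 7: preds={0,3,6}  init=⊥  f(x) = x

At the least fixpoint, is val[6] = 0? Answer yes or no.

Iteration log — 15 steps:
  step 1. node 0  ⊔preds=4  new=1  old=⊥  +wl: 
  step 2. node 1  ⊔preds=⊥  new=2  stable
  step 3. node 2  ⊔preds=⊤  new=⊤  old=⊥  +wl: 0
  step 4. node 3  ⊔preds=⊤  new=⊤  old=0  +wl: 2
  step 5. node 4  ⊔preds=4  new=1  old=⊥  +wl: 
  step 6. node 5  ⊔preds=1  new=⊤  old=4  +wl: 3,4
  step 7. node 6  ⊔preds=⊤  new=⊤  old=4  +wl: 
  step 8. node 7  ⊔preds=⊤  new=⊤  old=⊥  +wl: 1,5
  step 9. node 0  ⊔preds=⊤  new=⊤  old=1  +wl: 7
  step 10. node 2  ⊔preds=⊤  new=⊤  stable
  step 11. node 3  ⊔preds=⊤  new=⊤  stable
  step 12. node 4  ⊔preds=⊤  new=⊤  old=1  +wl: 
  step 13. node 1  ⊔preds=⊤  new=⊤  old=2  +wl: 
  step 14. node 5  ⊔preds=⊤  new=⊤  stable
  step 15. node 7  ⊔preds=⊤  new=⊤  stable

Least fixpoint reached:
  node 0: ⊤
  node 1: ⊤
  node 2: ⊤
  node 3: ⊤
  node 4: ⊤
  node 5: ⊤
  node 6: ⊤
  node 7: ⊤

no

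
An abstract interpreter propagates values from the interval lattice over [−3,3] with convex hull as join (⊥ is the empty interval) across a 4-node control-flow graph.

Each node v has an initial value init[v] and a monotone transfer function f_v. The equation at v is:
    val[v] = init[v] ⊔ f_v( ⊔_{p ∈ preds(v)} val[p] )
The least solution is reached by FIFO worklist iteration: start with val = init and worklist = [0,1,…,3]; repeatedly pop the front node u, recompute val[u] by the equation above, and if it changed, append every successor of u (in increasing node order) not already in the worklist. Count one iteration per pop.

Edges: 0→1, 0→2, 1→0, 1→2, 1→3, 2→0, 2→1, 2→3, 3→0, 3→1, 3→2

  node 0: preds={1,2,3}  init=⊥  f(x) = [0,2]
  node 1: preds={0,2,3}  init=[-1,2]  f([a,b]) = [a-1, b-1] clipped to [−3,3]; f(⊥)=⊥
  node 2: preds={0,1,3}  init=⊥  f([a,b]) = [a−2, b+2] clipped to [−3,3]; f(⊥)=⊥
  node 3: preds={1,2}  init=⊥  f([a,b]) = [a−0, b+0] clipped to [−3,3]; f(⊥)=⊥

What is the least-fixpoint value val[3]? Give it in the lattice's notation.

Iteration log — 9 steps:
  step 1. node 0  ⊔preds=[-1,2]  new=[0,2]  old=⊥  +wl: 
  step 2. node 1  ⊔preds=[0,2]  new=[-1,2]  stable
  step 3. node 2  ⊔preds=[-1,2]  new=[-3,3]  old=⊥  +wl: 0,1
  step 4. node 3  ⊔preds=[-3,3]  new=[-3,3]  old=⊥  +wl: 2
  step 5. node 0  ⊔preds=[-3,3]  new=[0,2]  stable
  step 6. node 1  ⊔preds=[-3,3]  new=[-3,2]  old=[-1,2]  +wl: 0,3
  step 7. node 2  ⊔preds=[-3,3]  new=[-3,3]  stable
  step 8. node 0  ⊔preds=[-3,3]  new=[0,2]  stable
  step 9. node 3  ⊔preds=[-3,3]  new=[-3,3]  stable

Least fixpoint reached:
  node 0: [0,2]
  node 1: [-3,2]
  node 2: [-3,3]
  node 3: [-3,3]

[-3,3]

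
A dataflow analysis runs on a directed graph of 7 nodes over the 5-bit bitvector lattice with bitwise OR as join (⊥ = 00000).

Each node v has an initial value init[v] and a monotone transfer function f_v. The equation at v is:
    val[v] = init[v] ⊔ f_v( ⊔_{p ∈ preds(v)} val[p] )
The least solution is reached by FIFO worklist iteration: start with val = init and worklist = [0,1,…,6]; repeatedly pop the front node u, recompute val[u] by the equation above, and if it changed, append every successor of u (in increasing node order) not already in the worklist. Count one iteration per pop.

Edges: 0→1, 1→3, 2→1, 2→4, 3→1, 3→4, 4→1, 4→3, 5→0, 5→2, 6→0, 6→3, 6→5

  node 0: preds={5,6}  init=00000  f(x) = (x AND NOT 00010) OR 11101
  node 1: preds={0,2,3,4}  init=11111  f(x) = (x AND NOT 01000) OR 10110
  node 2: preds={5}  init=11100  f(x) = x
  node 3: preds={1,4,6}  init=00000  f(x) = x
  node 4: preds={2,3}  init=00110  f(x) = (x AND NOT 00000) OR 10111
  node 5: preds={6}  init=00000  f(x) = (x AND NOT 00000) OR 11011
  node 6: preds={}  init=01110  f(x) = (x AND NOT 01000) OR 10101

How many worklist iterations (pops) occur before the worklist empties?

14

Worklist (14 pops):
  #1 pop 0: in=01110 → 11101 (was 00000); enqueue []
  #2 pop 1: in=11111 → 11111 (no change)
  #3 pop 2: in=00000 → 11100 (no change)
  #4 pop 3: in=11111 → 11111 (was 00000); enqueue [1]
  #5 pop 4: in=11111 → 11111 (was 00110); enqueue [3]
  #6 pop 5: in=01110 → 11111 (was 00000); enqueue [0,2]
  #7 pop 6: in=00000 → 11111 (was 01110); enqueue [5]
  #8 pop 1: in=11111 → 11111 (no change)
  #9 pop 3: in=11111 → 11111 (no change)
  #10 pop 0: in=11111 → 11101 (no change)
  #11 pop 2: in=11111 → 11111 (was 11100); enqueue [1,4]
  #12 pop 5: in=11111 → 11111 (no change)
  #13 pop 1: in=11111 → 11111 (no change)
  #14 pop 4: in=11111 → 11111 (no change)

Fixpoint:
  val[0] = 11101
  val[1] = 11111
  val[2] = 11111
  val[3] = 11111
  val[4] = 11111
  val[5] = 11111
  val[6] = 11111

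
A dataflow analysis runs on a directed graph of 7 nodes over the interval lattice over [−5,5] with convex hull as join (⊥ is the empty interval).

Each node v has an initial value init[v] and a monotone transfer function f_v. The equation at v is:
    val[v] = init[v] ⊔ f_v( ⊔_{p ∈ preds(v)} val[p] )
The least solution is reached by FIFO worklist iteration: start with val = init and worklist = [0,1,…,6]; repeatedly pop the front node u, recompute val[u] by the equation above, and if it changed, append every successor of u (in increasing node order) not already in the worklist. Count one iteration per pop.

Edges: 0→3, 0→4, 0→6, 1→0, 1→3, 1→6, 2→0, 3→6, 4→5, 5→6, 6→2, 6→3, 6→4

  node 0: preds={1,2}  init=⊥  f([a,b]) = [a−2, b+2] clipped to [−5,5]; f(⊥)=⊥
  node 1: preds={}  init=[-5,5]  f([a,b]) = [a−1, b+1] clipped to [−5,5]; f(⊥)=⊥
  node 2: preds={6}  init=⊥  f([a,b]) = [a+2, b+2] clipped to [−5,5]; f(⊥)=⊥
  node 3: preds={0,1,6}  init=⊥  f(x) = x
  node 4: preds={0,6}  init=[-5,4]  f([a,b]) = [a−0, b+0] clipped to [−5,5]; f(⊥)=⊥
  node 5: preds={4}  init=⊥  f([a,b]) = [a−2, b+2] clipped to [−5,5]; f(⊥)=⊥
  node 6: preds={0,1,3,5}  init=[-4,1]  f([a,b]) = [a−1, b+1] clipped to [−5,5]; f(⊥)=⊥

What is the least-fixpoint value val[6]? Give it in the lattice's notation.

[-5,5]

Worklist (12 pops):
  #1 pop 0: in=[-5,5] → [-5,5] (was ⊥); enqueue []
  #2 pop 1: in=⊥ → [-5,5] (no change)
  #3 pop 2: in=[-4,1] → [-2,3] (was ⊥); enqueue [0]
  #4 pop 3: in=[-5,5] → [-5,5] (was ⊥); enqueue []
  #5 pop 4: in=[-5,5] → [-5,5] (was [-5,4]); enqueue []
  #6 pop 5: in=[-5,5] → [-5,5] (was ⊥); enqueue []
  #7 pop 6: in=[-5,5] → [-5,5] (was [-4,1]); enqueue [2,3,4]
  #8 pop 0: in=[-5,5] → [-5,5] (no change)
  #9 pop 2: in=[-5,5] → [-3,5] (was [-2,3]); enqueue [0]
  #10 pop 3: in=[-5,5] → [-5,5] (no change)
  #11 pop 4: in=[-5,5] → [-5,5] (no change)
  #12 pop 0: in=[-5,5] → [-5,5] (no change)

Fixpoint:
  val[0] = [-5,5]
  val[1] = [-5,5]
  val[2] = [-3,5]
  val[3] = [-5,5]
  val[4] = [-5,5]
  val[5] = [-5,5]
  val[6] = [-5,5]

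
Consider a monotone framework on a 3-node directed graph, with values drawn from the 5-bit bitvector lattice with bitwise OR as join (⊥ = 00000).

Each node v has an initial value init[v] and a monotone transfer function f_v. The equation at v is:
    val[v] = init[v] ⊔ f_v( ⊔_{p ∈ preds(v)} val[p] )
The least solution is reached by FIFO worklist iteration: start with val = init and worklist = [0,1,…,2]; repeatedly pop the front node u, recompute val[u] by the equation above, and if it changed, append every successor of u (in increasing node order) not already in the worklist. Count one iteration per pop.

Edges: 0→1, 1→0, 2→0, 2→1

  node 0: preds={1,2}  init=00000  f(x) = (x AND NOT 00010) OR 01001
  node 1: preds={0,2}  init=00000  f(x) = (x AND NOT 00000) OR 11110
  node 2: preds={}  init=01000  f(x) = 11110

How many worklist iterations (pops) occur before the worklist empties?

Trace (5 dequeues):
  [1] u=0 | in 01000 | out 01001 | prev 00000 | push {}
  [2] u=1 | in 01001 | out 11111 | prev 00000 | push {0}
  [3] u=2 | in 00000 | out 11110 | prev 01000 | push {1}
  [4] u=0 | in 11111 | out 11101 | prev 01001 | push {}
  [5] u=1 | in 11111 | out 11111 | ==

Converged values:
  [0] 11101
  [1] 11111
  [2] 11110

5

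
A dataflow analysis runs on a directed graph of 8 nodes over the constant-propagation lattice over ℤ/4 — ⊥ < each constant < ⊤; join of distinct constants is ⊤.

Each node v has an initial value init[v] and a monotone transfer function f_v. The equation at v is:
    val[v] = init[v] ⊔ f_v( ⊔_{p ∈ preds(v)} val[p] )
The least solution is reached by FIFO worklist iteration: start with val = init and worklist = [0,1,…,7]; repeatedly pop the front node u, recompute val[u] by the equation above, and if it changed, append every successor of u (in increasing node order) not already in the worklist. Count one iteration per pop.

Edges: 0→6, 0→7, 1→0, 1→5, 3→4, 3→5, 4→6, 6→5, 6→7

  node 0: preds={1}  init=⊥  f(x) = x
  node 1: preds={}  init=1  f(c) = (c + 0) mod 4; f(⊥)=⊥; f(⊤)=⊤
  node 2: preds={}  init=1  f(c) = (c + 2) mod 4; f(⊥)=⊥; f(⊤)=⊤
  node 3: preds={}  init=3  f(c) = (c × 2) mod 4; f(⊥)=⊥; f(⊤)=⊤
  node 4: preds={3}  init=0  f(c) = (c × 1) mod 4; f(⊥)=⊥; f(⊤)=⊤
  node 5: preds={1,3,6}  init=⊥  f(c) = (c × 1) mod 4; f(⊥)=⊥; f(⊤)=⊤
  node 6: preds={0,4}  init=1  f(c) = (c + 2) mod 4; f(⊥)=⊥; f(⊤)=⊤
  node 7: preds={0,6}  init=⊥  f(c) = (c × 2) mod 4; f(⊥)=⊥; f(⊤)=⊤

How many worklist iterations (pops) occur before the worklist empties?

Trace (9 dequeues):
  [1] u=0 | in 1 | out 1 | prev ⊥ | push {}
  [2] u=1 | in ⊥ | out 1 | ==
  [3] u=2 | in ⊥ | out 1 | ==
  [4] u=3 | in ⊥ | out 3 | ==
  [5] u=4 | in 3 | out ⊤ | prev 0 | push {}
  [6] u=5 | in ⊤ | out ⊤ | prev ⊥ | push {}
  [7] u=6 | in ⊤ | out ⊤ | prev 1 | push {5}
  [8] u=7 | in ⊤ | out ⊤ | prev ⊥ | push {}
  [9] u=5 | in ⊤ | out ⊤ | ==

Converged values:
  [0] 1
  [1] 1
  [2] 1
  [3] 3
  [4] ⊤
  [5] ⊤
  [6] ⊤
  [7] ⊤

9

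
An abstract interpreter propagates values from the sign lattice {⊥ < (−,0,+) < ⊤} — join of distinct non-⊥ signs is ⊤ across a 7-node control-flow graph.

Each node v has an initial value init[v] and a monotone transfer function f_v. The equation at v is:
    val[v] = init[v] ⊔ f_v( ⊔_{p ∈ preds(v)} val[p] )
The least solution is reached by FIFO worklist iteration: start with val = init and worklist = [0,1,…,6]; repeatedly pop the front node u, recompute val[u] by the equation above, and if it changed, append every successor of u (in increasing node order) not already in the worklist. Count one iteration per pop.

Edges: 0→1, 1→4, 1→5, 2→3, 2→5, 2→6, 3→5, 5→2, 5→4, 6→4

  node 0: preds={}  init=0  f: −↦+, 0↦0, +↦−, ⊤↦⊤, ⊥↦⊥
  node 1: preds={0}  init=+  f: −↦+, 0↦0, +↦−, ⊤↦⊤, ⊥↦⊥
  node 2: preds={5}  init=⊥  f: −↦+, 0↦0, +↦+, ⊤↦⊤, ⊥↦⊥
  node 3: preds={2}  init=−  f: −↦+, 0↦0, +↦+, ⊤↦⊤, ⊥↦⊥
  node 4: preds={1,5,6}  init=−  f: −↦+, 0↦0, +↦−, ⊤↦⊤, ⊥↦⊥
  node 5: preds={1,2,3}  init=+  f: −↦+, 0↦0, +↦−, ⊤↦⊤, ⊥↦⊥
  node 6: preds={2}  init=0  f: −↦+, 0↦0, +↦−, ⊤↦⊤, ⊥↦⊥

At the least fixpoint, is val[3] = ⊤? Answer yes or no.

yes

Worklist (12 pops):
  #1 pop 0: in=⊥ → 0 (no change)
  #2 pop 1: in=0 → ⊤ (was +); enqueue []
  #3 pop 2: in=+ → + (was ⊥); enqueue []
  #4 pop 3: in=+ → ⊤ (was −); enqueue []
  #5 pop 4: in=⊤ → ⊤ (was −); enqueue []
  #6 pop 5: in=⊤ → ⊤ (was +); enqueue [2,4]
  #7 pop 6: in=+ → ⊤ (was 0); enqueue []
  #8 pop 2: in=⊤ → ⊤ (was +); enqueue [3,5,6]
  #9 pop 4: in=⊤ → ⊤ (no change)
  #10 pop 3: in=⊤ → ⊤ (no change)
  #11 pop 5: in=⊤ → ⊤ (no change)
  #12 pop 6: in=⊤ → ⊤ (no change)

Fixpoint:
  val[0] = 0
  val[1] = ⊤
  val[2] = ⊤
  val[3] = ⊤
  val[4] = ⊤
  val[5] = ⊤
  val[6] = ⊤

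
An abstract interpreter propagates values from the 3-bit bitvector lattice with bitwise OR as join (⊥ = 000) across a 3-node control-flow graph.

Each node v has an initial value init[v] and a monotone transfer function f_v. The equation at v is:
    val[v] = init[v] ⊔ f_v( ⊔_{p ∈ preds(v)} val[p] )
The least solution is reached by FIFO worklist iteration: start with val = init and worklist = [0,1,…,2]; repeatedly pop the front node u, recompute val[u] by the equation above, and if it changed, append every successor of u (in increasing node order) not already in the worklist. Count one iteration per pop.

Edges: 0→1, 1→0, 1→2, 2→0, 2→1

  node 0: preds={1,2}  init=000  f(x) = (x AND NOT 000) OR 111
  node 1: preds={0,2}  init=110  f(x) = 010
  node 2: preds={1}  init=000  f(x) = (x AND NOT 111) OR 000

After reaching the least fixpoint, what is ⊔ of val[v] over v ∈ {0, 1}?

111

Iteration log — 3 steps:
  step 1. node 0  ⊔preds=110  new=111  old=000  +wl: 
  step 2. node 1  ⊔preds=111  new=110  stable
  step 3. node 2  ⊔preds=110  new=000  stable

Least fixpoint reached:
  node 0: 111
  node 1: 110
  node 2: 000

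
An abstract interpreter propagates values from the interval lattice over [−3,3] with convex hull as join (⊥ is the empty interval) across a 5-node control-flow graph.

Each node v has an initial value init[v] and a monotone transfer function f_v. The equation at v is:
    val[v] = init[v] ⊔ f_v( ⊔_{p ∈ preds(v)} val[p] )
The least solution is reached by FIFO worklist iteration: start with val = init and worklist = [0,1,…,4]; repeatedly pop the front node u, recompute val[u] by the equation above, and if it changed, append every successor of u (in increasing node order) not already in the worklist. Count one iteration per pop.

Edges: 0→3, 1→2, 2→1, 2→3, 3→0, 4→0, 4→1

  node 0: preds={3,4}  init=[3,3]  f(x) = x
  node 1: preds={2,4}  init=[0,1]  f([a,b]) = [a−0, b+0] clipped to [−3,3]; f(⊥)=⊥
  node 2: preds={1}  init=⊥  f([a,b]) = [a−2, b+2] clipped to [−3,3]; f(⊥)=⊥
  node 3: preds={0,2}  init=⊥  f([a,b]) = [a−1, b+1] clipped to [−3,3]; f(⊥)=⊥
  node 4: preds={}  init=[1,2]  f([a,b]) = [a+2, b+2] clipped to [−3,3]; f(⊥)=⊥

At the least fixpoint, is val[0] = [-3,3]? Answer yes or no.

yes

Trace (11 dequeues):
  [1] u=0 | in [1,2] | out [1,3] | prev [3,3] | push {}
  [2] u=1 | in [1,2] | out [0,2] | prev [0,1] | push {}
  [3] u=2 | in [0,2] | out [-2,3] | prev ⊥ | push {1}
  [4] u=3 | in [-2,3] | out [-3,3] | prev ⊥ | push {0}
  [5] u=4 | in ⊥ | out [1,2] | ==
  [6] u=1 | in [-2,3] | out [-2,3] | prev [0,2] | push {2}
  [7] u=0 | in [-3,3] | out [-3,3] | prev [1,3] | push {3}
  [8] u=2 | in [-2,3] | out [-3,3] | prev [-2,3] | push {1}
  [9] u=3 | in [-3,3] | out [-3,3] | ==
  [10] u=1 | in [-3,3] | out [-3,3] | prev [-2,3] | push {2}
  [11] u=2 | in [-3,3] | out [-3,3] | ==

Converged values:
  [0] [-3,3]
  [1] [-3,3]
  [2] [-3,3]
  [3] [-3,3]
  [4] [1,2]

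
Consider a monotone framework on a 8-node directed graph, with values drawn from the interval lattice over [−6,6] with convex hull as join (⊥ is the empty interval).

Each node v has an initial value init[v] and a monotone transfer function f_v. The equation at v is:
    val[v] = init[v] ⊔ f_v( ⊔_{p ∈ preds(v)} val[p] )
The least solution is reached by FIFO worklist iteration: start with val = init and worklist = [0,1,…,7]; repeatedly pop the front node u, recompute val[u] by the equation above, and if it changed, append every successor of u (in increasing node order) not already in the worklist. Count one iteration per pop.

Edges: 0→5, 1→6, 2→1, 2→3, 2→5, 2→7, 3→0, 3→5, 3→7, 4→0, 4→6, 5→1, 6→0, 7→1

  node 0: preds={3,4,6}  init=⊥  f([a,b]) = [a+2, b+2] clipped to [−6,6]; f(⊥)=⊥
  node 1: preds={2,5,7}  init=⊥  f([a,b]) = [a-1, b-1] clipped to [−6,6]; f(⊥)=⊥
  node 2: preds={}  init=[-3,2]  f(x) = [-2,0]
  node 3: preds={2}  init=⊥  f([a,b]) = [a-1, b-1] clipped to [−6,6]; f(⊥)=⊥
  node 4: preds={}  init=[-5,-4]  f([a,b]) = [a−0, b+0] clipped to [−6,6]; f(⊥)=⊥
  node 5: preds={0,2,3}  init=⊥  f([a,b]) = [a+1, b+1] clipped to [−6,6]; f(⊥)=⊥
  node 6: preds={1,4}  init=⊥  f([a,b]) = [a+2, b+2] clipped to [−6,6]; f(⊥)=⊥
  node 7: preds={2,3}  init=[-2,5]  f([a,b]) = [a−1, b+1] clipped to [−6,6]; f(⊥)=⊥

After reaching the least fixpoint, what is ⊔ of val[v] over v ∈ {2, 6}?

[-4,6]

Trace (15 dequeues):
  [1] u=0 | in [-5,-4] | out [-3,-2] | prev ⊥ | push {}
  [2] u=1 | in [-3,5] | out [-4,4] | prev ⊥ | push {}
  [3] u=2 | in ⊥ | out [-3,2] | ==
  [4] u=3 | in [-3,2] | out [-4,1] | prev ⊥ | push {0}
  [5] u=4 | in ⊥ | out [-5,-4] | ==
  [6] u=5 | in [-4,2] | out [-3,3] | prev ⊥ | push {1}
  [7] u=6 | in [-5,4] | out [-3,6] | prev ⊥ | push {}
  [8] u=7 | in [-4,2] | out [-5,5] | prev [-2,5] | push {}
  [9] u=0 | in [-5,6] | out [-3,6] | prev [-3,-2] | push {5}
  [10] u=1 | in [-5,5] | out [-6,4] | prev [-4,4] | push {6}
  [11] u=5 | in [-4,6] | out [-3,6] | prev [-3,3] | push {1}
  [12] u=6 | in [-6,4] | out [-4,6] | prev [-3,6] | push {0}
  [13] u=1 | in [-5,6] | out [-6,5] | prev [-6,4] | push {6}
  [14] u=0 | in [-5,6] | out [-3,6] | ==
  [15] u=6 | in [-6,5] | out [-4,6] | ==

Converged values:
  [0] [-3,6]
  [1] [-6,5]
  [2] [-3,2]
  [3] [-4,1]
  [4] [-5,-4]
  [5] [-3,6]
  [6] [-4,6]
  [7] [-5,5]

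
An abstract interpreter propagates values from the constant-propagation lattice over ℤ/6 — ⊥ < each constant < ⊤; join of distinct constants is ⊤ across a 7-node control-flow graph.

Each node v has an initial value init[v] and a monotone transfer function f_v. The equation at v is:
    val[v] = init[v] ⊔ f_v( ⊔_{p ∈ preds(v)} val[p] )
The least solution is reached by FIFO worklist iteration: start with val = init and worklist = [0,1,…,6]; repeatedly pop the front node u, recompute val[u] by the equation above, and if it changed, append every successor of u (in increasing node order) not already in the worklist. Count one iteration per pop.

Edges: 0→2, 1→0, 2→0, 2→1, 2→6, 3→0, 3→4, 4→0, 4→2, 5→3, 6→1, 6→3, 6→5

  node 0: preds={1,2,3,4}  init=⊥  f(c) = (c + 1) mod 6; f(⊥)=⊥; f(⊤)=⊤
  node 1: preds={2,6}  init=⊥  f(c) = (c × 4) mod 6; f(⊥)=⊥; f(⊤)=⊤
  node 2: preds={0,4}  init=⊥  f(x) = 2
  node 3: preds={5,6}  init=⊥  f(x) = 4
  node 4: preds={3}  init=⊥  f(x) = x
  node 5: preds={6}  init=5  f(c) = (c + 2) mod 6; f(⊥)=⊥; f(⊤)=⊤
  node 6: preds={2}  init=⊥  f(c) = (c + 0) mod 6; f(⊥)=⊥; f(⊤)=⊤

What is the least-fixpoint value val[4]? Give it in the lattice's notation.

4

Iteration log — 14 steps:
  step 1. node 0  ⊔preds=⊥  new=⊥  stable
  step 2. node 1  ⊔preds=⊥  new=⊥  stable
  step 3. node 2  ⊔preds=⊥  new=2  old=⊥  +wl: 0,1
  step 4. node 3  ⊔preds=5  new=4  old=⊥  +wl: 
  step 5. node 4  ⊔preds=4  new=4  old=⊥  +wl: 2
  step 6. node 5  ⊔preds=⊥  new=5  stable
  step 7. node 6  ⊔preds=2  new=2  old=⊥  +wl: 3,5
  step 8. node 0  ⊔preds=⊤  new=⊤  old=⊥  +wl: 
  step 9. node 1  ⊔preds=2  new=2  old=⊥  +wl: 0
  step 10. node 2  ⊔preds=⊤  new=2  stable
  step 11. node 3  ⊔preds=⊤  new=4  stable
  step 12. node 5  ⊔preds=2  new=⊤  old=5  +wl: 3
  step 13. node 0  ⊔preds=⊤  new=⊤  stable
  step 14. node 3  ⊔preds=⊤  new=4  stable

Least fixpoint reached:
  node 0: ⊤
  node 1: 2
  node 2: 2
  node 3: 4
  node 4: 4
  node 5: ⊤
  node 6: 2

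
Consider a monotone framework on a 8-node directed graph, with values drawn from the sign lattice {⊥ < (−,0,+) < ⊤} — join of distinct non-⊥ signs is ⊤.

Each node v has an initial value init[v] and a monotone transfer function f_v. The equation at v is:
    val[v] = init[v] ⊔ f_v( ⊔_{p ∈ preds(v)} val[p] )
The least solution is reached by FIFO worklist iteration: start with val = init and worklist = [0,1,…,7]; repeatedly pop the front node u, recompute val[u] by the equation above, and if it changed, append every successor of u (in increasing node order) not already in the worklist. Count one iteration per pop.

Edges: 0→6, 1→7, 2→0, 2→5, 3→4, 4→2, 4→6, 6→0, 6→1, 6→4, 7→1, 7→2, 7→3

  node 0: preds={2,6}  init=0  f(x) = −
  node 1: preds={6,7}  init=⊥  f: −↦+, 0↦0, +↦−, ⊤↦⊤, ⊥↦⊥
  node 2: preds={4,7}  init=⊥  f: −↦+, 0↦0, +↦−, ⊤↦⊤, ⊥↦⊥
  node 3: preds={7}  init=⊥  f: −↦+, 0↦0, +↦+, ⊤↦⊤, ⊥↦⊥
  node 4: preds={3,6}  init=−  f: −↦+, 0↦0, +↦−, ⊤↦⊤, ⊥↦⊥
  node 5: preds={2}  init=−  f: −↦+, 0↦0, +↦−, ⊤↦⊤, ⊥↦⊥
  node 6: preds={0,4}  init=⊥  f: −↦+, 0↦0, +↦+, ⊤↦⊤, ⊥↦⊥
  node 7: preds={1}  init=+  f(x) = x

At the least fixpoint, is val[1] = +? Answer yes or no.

no

Worklist (16 pops):
  #1 pop 0: in=⊥ → ⊤ (was 0); enqueue []
  #2 pop 1: in=+ → − (was ⊥); enqueue []
  #3 pop 2: in=⊤ → ⊤ (was ⊥); enqueue [0]
  #4 pop 3: in=+ → + (was ⊥); enqueue []
  #5 pop 4: in=+ → − (no change)
  #6 pop 5: in=⊤ → ⊤ (was −); enqueue []
  #7 pop 6: in=⊤ → ⊤ (was ⊥); enqueue [1,4]
  #8 pop 7: in=− → ⊤ (was +); enqueue [2,3]
  #9 pop 0: in=⊤ → ⊤ (no change)
  #10 pop 1: in=⊤ → ⊤ (was −); enqueue [7]
  #11 pop 4: in=⊤ → ⊤ (was −); enqueue [6]
  #12 pop 2: in=⊤ → ⊤ (no change)
  #13 pop 3: in=⊤ → ⊤ (was +); enqueue [4]
  #14 pop 7: in=⊤ → ⊤ (no change)
  #15 pop 6: in=⊤ → ⊤ (no change)
  #16 pop 4: in=⊤ → ⊤ (no change)

Fixpoint:
  val[0] = ⊤
  val[1] = ⊤
  val[2] = ⊤
  val[3] = ⊤
  val[4] = ⊤
  val[5] = ⊤
  val[6] = ⊤
  val[7] = ⊤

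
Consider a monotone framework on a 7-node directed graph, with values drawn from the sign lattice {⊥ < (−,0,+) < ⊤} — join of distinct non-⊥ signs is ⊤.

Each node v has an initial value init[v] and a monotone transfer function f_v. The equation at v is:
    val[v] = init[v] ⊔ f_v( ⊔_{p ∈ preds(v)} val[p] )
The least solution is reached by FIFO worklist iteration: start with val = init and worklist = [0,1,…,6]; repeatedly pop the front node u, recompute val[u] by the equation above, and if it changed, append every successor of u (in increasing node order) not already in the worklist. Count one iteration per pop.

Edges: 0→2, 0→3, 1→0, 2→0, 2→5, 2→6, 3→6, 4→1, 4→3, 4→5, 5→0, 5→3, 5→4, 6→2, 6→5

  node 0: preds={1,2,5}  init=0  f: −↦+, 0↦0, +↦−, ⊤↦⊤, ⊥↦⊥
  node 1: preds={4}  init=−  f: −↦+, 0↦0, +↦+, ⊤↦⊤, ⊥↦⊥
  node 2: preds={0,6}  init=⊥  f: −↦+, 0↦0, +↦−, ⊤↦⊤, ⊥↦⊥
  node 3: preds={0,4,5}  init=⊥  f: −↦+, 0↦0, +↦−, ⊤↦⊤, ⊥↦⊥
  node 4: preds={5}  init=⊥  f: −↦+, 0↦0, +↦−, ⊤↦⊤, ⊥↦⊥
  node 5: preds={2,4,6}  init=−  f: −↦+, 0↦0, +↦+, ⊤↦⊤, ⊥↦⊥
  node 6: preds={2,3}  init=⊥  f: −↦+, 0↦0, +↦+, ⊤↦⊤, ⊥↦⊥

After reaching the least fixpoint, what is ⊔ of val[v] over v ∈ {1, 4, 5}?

⊤

Iteration log — 16 steps:
  step 1. node 0  ⊔preds=−  new=⊤  old=0  +wl: 
  step 2. node 1  ⊔preds=⊥  new=−  stable
  step 3. node 2  ⊔preds=⊤  new=⊤  old=⊥  +wl: 0
  step 4. node 3  ⊔preds=⊤  new=⊤  old=⊥  +wl: 
  step 5. node 4  ⊔preds=−  new=+  old=⊥  +wl: 1,3
  step 6. node 5  ⊔preds=⊤  new=⊤  old=−  +wl: 4
  step 7. node 6  ⊔preds=⊤  new=⊤  old=⊥  +wl: 2,5
  step 8. node 0  ⊔preds=⊤  new=⊤  stable
  step 9. node 1  ⊔preds=+  new=⊤  old=−  +wl: 0
  step 10. node 3  ⊔preds=⊤  new=⊤  stable
  step 11. node 4  ⊔preds=⊤  new=⊤  old=+  +wl: 1,3
  step 12. node 2  ⊔preds=⊤  new=⊤  stable
  step 13. node 5  ⊔preds=⊤  new=⊤  stable
  step 14. node 0  ⊔preds=⊤  new=⊤  stable
  step 15. node 1  ⊔preds=⊤  new=⊤  stable
  step 16. node 3  ⊔preds=⊤  new=⊤  stable

Least fixpoint reached:
  node 0: ⊤
  node 1: ⊤
  node 2: ⊤
  node 3: ⊤
  node 4: ⊤
  node 5: ⊤
  node 6: ⊤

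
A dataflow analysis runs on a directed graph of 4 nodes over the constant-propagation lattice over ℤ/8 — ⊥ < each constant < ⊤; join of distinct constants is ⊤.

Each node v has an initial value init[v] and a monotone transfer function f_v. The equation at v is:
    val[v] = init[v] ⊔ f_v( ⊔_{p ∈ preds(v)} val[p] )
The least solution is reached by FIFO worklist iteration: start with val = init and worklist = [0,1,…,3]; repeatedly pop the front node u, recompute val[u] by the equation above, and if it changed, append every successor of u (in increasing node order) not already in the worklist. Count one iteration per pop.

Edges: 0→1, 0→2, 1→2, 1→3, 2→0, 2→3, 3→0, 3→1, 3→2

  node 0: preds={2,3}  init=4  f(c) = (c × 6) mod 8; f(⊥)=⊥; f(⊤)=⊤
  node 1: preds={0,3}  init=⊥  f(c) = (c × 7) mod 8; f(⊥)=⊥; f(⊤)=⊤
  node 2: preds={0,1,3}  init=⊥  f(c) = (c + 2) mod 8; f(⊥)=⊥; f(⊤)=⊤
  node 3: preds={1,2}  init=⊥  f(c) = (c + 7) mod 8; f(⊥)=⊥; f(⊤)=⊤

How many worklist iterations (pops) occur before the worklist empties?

Worklist (9 pops):
  #1 pop 0: in=⊥ → 4 (no change)
  #2 pop 1: in=4 → 4 (was ⊥); enqueue []
  #3 pop 2: in=4 → 6 (was ⊥); enqueue [0]
  #4 pop 3: in=⊤ → ⊤ (was ⊥); enqueue [1,2]
  #5 pop 0: in=⊤ → ⊤ (was 4); enqueue []
  #6 pop 1: in=⊤ → ⊤ (was 4); enqueue [3]
  #7 pop 2: in=⊤ → ⊤ (was 6); enqueue [0]
  #8 pop 3: in=⊤ → ⊤ (no change)
  #9 pop 0: in=⊤ → ⊤ (no change)

Fixpoint:
  val[0] = ⊤
  val[1] = ⊤
  val[2] = ⊤
  val[3] = ⊤

9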